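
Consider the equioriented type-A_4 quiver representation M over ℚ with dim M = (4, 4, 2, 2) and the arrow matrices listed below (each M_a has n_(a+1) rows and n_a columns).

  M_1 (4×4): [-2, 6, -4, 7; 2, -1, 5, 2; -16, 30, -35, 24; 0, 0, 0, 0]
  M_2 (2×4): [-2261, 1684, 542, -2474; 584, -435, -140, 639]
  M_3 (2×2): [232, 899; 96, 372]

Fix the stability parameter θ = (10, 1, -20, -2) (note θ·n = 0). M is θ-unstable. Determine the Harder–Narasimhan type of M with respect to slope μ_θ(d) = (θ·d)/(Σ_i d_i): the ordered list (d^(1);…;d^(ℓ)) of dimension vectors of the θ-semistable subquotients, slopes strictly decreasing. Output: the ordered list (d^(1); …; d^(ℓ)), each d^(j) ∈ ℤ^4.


Via rank(M_{q-1}∘⋯∘M_p): M ≅ I[1,1], I[1,2], I[1,3], I[1,4], I[2,2], I[4,4].
μ_θ-semistable layers: μ^(1)=10; μ^(2)=11/2; μ^(3)=1; μ^(4)=-2; μ^(5)=-3

((1, 0, 0, 0); (1, 1, 0, 0); (0, 1, 0, 0); (0, 0, 0, 2); (2, 2, 2, 0))


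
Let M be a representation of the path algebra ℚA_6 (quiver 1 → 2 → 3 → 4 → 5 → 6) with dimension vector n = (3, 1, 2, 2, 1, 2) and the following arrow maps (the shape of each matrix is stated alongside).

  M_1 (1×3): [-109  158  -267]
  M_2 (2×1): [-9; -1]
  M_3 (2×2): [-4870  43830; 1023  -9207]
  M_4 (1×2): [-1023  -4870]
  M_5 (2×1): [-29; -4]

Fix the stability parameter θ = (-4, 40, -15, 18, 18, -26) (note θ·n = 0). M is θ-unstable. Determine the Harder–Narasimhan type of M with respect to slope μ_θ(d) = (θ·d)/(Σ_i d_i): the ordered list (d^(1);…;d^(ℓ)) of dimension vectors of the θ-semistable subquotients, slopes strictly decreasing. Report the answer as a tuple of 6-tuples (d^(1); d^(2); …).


Barcode: M ≅ I[1,1]^2, I[1,3], I[3,4], I[4,6], I[6,6]. HN layers by μ_θ (6 steps, strictly decreasing):
  μ^(1)=18; μ^(2)=25/2; μ^(3)=10/3; μ^(4)=-4; μ^(5)=-15; μ^(6)=-26

((0, 0, 0, 1, 0, 0); (0, 1, 1, 0, 0, 0); (0, 0, 0, 1, 1, 1); (3, 0, 0, 0, 0, 0); (0, 0, 1, 0, 0, 0); (0, 0, 0, 0, 0, 1))


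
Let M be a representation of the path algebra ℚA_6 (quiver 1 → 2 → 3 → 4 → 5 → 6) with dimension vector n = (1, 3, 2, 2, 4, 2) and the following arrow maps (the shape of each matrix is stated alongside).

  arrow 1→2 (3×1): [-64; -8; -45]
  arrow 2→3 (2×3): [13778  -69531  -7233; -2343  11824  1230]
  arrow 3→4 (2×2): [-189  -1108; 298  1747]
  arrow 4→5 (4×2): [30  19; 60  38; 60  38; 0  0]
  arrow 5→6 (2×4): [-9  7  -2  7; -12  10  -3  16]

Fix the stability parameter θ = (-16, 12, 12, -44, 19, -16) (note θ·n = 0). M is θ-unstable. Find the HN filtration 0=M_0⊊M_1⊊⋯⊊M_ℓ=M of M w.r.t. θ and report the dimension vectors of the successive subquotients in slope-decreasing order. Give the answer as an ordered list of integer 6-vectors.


Via rank(M_{q-1}∘⋯∘M_p): M ≅ I[1,6], I[2,2], I[2,4], I[5,5]^2, I[5,6].
μ_θ-semistable layers: μ^(1)=19; μ^(2)=12; μ^(3)=3/2; μ^(4)=-20/3; μ^(5)=-16

((0, 0, 0, 0, 2, 0); (0, 1, 0, 0, 0, 0); (0, 0, 0, 0, 2, 2); (0, 2, 2, 2, 0, 0); (1, 0, 0, 0, 0, 0))


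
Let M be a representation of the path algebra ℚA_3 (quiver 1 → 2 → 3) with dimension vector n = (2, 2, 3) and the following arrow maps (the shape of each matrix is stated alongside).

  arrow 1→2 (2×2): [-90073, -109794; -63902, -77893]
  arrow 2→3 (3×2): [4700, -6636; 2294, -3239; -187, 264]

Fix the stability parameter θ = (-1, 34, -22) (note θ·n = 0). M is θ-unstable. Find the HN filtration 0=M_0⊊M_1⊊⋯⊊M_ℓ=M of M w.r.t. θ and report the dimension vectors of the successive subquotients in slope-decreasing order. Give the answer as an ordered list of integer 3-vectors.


Interval decomposition of M: I[1,3]^2, I[3,3].
HN type (ℓ=3): μ^(1)=6; μ^(2)=-1; μ^(3)=-22

((0, 2, 2); (2, 0, 0); (0, 0, 1))


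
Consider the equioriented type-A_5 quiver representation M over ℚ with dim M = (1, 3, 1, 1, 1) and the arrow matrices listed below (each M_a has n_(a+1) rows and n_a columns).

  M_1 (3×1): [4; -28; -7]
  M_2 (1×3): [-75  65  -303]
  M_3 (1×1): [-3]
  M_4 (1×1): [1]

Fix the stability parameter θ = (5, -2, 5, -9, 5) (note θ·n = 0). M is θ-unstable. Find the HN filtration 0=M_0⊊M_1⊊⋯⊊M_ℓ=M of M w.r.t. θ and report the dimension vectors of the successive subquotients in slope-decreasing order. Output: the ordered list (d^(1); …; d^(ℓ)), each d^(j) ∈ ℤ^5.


Interval decomposition of M: I[1,5], I[2,2]^2.
HN type (ℓ=3): μ^(1)=5; μ^(2)=-1/4; μ^(3)=-2

((0, 0, 0, 0, 1); (1, 1, 1, 1, 0); (0, 2, 0, 0, 0))


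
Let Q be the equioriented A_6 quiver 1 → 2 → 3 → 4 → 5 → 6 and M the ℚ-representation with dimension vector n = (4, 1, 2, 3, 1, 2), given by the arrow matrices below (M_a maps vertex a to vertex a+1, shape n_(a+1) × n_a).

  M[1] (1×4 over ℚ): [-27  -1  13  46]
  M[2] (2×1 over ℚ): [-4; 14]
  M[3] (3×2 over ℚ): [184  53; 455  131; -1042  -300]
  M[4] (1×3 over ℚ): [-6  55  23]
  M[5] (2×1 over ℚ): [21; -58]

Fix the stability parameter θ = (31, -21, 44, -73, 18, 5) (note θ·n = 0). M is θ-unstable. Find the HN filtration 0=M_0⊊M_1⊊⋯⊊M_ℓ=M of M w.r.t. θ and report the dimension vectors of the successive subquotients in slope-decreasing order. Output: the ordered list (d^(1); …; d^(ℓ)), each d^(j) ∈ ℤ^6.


Barcode: M ≅ I[1,1]^3, I[1,6], I[3,4], I[4,4], I[6,6]. HN layers by μ_θ (6 steps, strictly decreasing):
  μ^(1)=31; μ^(2)=23/2; μ^(3)=5; μ^(4)=-19/4; μ^(5)=-29/2; μ^(6)=-73

((3, 0, 0, 0, 0, 0); (0, 0, 0, 0, 1, 1); (0, 0, 0, 0, 0, 1); (1, 1, 1, 1, 0, 0); (0, 0, 1, 1, 0, 0); (0, 0, 0, 1, 0, 0))


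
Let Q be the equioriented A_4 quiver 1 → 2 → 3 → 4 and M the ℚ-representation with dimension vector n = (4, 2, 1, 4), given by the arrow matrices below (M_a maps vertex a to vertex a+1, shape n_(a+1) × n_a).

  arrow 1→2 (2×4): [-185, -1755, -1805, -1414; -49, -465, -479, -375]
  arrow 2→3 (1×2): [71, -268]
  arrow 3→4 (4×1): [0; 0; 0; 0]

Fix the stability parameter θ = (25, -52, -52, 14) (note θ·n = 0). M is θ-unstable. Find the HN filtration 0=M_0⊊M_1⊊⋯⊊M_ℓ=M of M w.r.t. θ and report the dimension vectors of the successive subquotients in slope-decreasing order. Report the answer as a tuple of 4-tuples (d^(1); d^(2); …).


Barcode: M ≅ I[1,1]^2, I[1,2], I[1,3], I[4,4]^4. HN layers by μ_θ (4 steps, strictly decreasing):
  μ^(1)=25; μ^(2)=14; μ^(3)=-27/2; μ^(4)=-79/3

((2, 0, 0, 0); (0, 0, 0, 4); (1, 1, 0, 0); (1, 1, 1, 0))


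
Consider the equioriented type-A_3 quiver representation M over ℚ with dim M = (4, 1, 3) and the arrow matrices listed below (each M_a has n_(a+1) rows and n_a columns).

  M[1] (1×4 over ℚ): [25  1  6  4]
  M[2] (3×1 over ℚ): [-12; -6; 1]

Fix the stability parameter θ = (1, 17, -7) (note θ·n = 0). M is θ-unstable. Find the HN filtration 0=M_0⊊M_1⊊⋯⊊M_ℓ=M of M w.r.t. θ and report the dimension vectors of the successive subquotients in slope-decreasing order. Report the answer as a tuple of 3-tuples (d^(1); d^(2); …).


Interval decomposition of M: I[1,1]^3, I[1,3], I[3,3]^2.
HN type (ℓ=3): μ^(1)=5; μ^(2)=1; μ^(3)=-7

((0, 1, 1); (4, 0, 0); (0, 0, 2))


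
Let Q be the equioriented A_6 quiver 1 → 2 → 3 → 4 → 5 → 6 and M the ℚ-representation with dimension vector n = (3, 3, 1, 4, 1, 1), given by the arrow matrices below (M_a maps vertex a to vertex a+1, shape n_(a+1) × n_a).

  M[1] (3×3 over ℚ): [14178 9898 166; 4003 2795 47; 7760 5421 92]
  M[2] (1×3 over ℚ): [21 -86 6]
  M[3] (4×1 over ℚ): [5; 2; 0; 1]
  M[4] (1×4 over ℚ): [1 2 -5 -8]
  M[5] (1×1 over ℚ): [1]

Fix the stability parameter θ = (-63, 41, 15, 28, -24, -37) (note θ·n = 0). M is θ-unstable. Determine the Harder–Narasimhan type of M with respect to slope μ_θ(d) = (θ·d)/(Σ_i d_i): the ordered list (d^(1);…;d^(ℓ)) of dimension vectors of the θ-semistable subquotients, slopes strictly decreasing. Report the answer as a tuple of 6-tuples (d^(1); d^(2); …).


Via rank(M_{q-1}∘⋯∘M_p): M ≅ I[1,2]^2, I[1,6], I[4,4]^3.
μ_θ-semistable layers: μ^(1)=41; μ^(2)=28; μ^(3)=23/5; μ^(4)=-63

((0, 2, 0, 0, 0, 0); (0, 0, 0, 3, 0, 0); (0, 1, 1, 1, 1, 1); (3, 0, 0, 0, 0, 0))


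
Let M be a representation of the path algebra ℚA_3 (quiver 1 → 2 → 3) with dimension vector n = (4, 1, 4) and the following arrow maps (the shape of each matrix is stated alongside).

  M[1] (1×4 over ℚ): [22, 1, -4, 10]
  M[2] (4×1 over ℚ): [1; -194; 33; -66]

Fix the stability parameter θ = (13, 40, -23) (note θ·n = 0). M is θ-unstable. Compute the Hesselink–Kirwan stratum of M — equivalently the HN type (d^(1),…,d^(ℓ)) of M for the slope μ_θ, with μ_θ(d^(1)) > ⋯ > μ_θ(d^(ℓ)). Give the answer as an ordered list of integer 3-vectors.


Barcode: M ≅ I[1,1]^3, I[1,3], I[3,3]^3. HN layers by μ_θ (3 steps, strictly decreasing):
  μ^(1)=13; μ^(2)=10; μ^(3)=-23

((3, 0, 0); (1, 1, 1); (0, 0, 3))


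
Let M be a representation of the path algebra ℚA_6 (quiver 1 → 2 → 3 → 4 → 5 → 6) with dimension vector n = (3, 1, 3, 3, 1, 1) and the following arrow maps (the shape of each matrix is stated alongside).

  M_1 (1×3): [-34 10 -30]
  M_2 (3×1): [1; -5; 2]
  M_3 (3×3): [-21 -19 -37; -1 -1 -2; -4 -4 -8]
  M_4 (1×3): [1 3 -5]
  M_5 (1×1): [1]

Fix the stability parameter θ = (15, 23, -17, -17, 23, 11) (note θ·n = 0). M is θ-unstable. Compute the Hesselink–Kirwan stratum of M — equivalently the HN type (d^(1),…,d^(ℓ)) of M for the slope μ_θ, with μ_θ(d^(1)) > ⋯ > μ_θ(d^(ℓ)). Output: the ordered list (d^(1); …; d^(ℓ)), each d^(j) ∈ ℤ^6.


Interval decomposition of M: I[1,1]^2, I[1,3], I[3,4], I[3,6], I[4,4].
HN type (ℓ=4): μ^(1)=17; μ^(2)=15; μ^(3)=7; μ^(4)=-17

((0, 0, 0, 0, 1, 1); (2, 0, 0, 0, 0, 0); (1, 1, 1, 0, 0, 0); (0, 0, 2, 3, 0, 0))


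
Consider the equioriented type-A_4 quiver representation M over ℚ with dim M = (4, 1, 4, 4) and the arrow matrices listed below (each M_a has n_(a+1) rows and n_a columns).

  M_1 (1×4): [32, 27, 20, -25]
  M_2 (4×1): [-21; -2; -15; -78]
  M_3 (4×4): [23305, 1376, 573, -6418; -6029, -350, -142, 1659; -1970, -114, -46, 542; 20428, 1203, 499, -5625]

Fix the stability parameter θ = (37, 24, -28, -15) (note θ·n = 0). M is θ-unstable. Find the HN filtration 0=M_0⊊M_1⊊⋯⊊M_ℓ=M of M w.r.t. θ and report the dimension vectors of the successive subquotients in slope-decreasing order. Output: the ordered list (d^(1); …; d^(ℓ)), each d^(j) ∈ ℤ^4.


Via rank(M_{q-1}∘⋯∘M_p): M ≅ I[1,1]^3, I[1,4], I[3,4]^3.
μ_θ-semistable layers: μ^(1)=37; μ^(2)=9/2; μ^(3)=-15; μ^(4)=-28

((3, 0, 0, 0); (1, 1, 1, 1); (0, 0, 0, 3); (0, 0, 3, 0))


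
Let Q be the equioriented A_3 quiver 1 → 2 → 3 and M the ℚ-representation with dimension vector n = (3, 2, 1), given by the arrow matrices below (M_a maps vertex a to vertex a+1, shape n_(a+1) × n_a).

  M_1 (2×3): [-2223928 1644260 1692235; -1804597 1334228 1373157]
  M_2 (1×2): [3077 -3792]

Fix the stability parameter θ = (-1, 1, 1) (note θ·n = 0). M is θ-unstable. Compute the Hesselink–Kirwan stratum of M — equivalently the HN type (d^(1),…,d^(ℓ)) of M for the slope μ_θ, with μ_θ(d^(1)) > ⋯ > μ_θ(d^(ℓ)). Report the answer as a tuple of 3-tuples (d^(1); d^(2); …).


Via rank(M_{q-1}∘⋯∘M_p): M ≅ I[1,1], I[1,2], I[1,3].
μ_θ-semistable layers: μ^(1)=1; μ^(2)=-1

((0, 2, 1); (3, 0, 0))


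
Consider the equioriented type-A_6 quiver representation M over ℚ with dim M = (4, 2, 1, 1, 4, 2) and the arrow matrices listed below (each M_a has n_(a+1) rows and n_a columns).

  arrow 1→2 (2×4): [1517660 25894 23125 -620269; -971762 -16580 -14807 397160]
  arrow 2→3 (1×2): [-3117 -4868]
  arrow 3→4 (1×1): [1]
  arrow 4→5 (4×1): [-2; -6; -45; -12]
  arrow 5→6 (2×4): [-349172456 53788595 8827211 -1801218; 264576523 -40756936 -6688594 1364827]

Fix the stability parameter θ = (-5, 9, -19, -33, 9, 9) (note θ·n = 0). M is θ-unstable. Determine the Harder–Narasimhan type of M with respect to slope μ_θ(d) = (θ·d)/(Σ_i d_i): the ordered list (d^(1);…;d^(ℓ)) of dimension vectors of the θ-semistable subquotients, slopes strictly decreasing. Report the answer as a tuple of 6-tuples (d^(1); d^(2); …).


Interval decomposition of M: I[1,1]^2, I[1,2], I[1,6], I[5,5]^2, I[5,6].
HN type (ℓ=3): μ^(1)=9; μ^(2)=-5; μ^(3)=-12

((0, 1, 0, 0, 4, 2); (3, 0, 0, 0, 0, 0); (1, 1, 1, 1, 0, 0))


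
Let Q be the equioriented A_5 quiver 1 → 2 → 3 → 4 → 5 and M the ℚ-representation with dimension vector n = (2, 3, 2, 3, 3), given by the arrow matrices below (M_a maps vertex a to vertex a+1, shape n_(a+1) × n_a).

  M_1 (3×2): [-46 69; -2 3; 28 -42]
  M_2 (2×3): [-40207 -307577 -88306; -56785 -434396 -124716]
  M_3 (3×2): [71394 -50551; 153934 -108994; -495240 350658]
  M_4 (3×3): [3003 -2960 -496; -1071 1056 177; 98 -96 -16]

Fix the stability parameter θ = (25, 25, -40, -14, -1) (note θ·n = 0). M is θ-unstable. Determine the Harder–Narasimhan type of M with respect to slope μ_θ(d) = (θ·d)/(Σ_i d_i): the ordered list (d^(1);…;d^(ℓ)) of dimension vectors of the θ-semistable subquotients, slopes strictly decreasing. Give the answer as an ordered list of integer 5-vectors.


Interval decomposition of M: I[1,1], I[1,5], I[2,2], I[2,5], I[4,4], I[5,5].
HN type (ℓ=4): μ^(1)=25; μ^(2)=-1; μ^(3)=-29/3; μ^(4)=-14

((1, 1, 0, 0, 0); (1, 1, 1, 1, 3); (0, 1, 1, 1, 0); (0, 0, 0, 1, 0))


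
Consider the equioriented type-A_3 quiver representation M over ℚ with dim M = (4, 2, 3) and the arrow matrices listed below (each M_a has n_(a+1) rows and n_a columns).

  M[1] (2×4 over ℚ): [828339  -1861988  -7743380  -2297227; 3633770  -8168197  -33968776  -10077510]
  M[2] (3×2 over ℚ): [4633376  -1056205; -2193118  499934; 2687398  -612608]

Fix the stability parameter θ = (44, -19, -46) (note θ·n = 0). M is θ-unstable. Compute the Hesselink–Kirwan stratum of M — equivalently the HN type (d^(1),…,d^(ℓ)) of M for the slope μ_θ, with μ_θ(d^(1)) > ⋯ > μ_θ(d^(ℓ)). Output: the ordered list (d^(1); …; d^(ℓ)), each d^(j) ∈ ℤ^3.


Via rank(M_{q-1}∘⋯∘M_p): M ≅ I[1,1]^2, I[1,3]^2, I[3,3].
μ_θ-semistable layers: μ^(1)=44; μ^(2)=-7; μ^(3)=-46

((2, 0, 0); (2, 2, 2); (0, 0, 1))


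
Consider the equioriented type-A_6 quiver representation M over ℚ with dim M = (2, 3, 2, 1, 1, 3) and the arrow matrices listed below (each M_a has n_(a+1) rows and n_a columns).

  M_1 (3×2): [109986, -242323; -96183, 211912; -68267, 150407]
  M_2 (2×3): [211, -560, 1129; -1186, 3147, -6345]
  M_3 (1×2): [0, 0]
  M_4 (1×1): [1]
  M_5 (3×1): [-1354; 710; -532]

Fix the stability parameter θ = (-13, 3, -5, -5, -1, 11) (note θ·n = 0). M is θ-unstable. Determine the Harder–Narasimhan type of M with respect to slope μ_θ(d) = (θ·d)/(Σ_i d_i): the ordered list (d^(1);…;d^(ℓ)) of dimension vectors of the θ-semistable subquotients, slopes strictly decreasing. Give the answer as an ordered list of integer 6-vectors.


Interval decomposition of M: I[1,3]^2, I[2,2], I[4,6], I[6,6]^2.
HN type (ℓ=5): μ^(1)=11; μ^(2)=3; μ^(3)=-1; μ^(4)=-5; μ^(5)=-13

((0, 0, 0, 0, 0, 3); (0, 1, 0, 0, 0, 0); (0, 2, 2, 0, 1, 0); (0, 0, 0, 1, 0, 0); (2, 0, 0, 0, 0, 0))


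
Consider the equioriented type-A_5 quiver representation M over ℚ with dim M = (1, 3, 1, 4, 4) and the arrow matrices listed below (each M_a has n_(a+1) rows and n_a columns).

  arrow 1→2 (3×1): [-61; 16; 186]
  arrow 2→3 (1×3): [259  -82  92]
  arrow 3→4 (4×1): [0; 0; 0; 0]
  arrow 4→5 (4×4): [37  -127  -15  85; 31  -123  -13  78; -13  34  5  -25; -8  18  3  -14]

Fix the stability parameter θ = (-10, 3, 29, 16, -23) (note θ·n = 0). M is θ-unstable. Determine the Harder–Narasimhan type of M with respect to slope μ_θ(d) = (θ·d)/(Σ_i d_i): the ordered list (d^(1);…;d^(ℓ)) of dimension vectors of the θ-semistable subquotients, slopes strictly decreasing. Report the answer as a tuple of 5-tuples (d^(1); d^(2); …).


Barcode: M ≅ I[1,3], I[2,2]^2, I[4,5]^4. HN layers by μ_θ (4 steps, strictly decreasing):
  μ^(1)=29; μ^(2)=3; μ^(3)=-7/2; μ^(4)=-10

((0, 0, 1, 0, 0); (0, 3, 0, 0, 0); (0, 0, 0, 4, 4); (1, 0, 0, 0, 0))


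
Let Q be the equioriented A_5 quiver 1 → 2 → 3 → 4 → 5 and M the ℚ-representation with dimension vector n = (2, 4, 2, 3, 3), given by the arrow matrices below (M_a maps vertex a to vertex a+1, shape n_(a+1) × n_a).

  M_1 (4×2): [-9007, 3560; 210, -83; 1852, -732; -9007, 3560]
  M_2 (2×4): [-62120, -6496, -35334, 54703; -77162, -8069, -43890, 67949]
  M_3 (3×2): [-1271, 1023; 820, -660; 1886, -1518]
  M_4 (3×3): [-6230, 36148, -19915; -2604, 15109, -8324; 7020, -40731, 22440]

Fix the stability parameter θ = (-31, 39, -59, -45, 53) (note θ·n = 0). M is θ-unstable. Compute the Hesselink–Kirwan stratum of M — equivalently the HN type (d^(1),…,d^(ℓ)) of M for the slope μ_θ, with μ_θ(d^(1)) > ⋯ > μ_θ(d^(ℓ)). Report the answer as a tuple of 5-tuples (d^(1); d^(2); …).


Interval decomposition of M: I[1,3], I[1,4], I[2,2]^2, I[4,5]^2, I[5,5].
HN type (ℓ=6): μ^(1)=53; μ^(2)=39; μ^(3)=-10; μ^(4)=-65/3; μ^(5)=-31; μ^(6)=-45

((0, 0, 0, 0, 3); (0, 2, 0, 0, 0); (0, 1, 1, 0, 0); (0, 1, 1, 1, 0); (2, 0, 0, 0, 0); (0, 0, 0, 2, 0))


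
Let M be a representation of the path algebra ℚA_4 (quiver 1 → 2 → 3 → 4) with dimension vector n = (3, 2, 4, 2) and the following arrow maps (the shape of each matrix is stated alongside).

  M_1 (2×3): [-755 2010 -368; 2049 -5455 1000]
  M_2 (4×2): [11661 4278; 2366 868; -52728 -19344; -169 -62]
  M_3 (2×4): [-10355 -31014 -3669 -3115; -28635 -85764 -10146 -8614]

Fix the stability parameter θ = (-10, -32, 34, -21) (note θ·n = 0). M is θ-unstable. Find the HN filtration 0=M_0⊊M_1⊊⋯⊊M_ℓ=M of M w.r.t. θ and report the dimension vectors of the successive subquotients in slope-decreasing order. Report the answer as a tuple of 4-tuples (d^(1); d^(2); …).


Interval decomposition of M: I[1,1], I[1,2], I[1,4], I[3,3]^2, I[3,4].
HN type (ℓ=4): μ^(1)=34; μ^(2)=13/2; μ^(3)=-10; μ^(4)=-21

((0, 0, 2, 0); (0, 0, 2, 2); (1, 0, 0, 0); (2, 2, 0, 0))


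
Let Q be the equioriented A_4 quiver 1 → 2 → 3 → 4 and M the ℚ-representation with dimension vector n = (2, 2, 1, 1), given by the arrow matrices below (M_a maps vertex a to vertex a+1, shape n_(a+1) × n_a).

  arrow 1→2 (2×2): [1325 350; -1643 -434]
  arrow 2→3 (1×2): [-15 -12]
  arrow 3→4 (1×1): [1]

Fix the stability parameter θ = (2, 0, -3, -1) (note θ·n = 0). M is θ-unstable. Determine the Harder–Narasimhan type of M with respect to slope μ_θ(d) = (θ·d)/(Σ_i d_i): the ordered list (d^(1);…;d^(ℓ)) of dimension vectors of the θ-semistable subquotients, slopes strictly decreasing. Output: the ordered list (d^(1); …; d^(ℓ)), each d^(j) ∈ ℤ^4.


Via rank(M_{q-1}∘⋯∘M_p): M ≅ I[1,1], I[1,4], I[2,2].
μ_θ-semistable layers: μ^(1)=2; μ^(2)=0; μ^(3)=-1/2

((1, 0, 0, 0); (0, 1, 0, 0); (1, 1, 1, 1))


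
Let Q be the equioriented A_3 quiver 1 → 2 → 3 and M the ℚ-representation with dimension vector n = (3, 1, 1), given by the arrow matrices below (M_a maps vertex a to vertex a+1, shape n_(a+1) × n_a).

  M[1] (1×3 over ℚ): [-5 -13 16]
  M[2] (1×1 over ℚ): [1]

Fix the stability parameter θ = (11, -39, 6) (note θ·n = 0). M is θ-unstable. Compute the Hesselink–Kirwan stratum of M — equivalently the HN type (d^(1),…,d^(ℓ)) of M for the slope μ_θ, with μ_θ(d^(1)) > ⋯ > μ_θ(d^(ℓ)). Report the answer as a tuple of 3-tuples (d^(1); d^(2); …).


Interval decomposition of M: I[1,1]^2, I[1,3].
HN type (ℓ=3): μ^(1)=11; μ^(2)=6; μ^(3)=-14

((2, 0, 0); (0, 0, 1); (1, 1, 0))


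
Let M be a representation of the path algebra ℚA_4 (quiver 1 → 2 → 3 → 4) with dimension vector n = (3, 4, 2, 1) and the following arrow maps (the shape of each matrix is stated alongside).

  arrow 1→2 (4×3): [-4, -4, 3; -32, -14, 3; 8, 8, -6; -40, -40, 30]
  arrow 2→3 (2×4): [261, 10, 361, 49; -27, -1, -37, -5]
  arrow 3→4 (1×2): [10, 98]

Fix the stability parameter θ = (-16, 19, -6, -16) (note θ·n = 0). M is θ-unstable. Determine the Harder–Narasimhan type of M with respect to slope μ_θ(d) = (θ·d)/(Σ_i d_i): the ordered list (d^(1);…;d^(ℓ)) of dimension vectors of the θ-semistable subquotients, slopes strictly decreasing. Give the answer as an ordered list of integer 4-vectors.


Barcode: M ≅ I[1,1], I[1,3], I[1,4], I[2,2]^2. HN layers by μ_θ (4 steps, strictly decreasing):
  μ^(1)=19; μ^(2)=13/2; μ^(3)=-1; μ^(4)=-16

((0, 2, 0, 0); (0, 1, 1, 0); (0, 1, 1, 1); (3, 0, 0, 0))


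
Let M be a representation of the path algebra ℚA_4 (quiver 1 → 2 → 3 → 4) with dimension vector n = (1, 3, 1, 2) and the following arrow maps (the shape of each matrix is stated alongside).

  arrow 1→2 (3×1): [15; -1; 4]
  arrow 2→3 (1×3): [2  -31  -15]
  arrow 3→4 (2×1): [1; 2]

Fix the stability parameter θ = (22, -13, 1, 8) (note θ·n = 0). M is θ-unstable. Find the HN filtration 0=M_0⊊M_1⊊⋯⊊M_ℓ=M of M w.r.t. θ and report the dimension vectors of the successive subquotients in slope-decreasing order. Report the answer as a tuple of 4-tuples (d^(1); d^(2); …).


Via rank(M_{q-1}∘⋯∘M_p): M ≅ I[1,4], I[2,2]^2, I[4,4].
μ_θ-semistable layers: μ^(1)=8; μ^(2)=10/3; μ^(3)=-13

((0, 0, 0, 2); (1, 1, 1, 0); (0, 2, 0, 0))


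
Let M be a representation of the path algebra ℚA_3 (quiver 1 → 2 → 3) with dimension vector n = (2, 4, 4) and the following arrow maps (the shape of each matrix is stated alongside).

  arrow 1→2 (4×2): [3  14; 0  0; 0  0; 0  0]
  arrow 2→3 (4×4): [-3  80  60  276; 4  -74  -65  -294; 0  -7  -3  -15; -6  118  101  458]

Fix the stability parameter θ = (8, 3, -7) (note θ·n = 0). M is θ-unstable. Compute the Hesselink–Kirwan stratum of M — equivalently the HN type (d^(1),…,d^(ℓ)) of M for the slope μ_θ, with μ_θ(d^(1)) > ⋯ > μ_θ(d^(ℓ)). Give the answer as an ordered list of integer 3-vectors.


Interval decomposition of M: I[1,1], I[1,3], I[2,2], I[2,3]^2, I[3,3].
HN type (ℓ=5): μ^(1)=8; μ^(2)=3; μ^(3)=4/3; μ^(4)=-2; μ^(5)=-7

((1, 0, 0); (0, 1, 0); (1, 1, 1); (0, 2, 2); (0, 0, 1))


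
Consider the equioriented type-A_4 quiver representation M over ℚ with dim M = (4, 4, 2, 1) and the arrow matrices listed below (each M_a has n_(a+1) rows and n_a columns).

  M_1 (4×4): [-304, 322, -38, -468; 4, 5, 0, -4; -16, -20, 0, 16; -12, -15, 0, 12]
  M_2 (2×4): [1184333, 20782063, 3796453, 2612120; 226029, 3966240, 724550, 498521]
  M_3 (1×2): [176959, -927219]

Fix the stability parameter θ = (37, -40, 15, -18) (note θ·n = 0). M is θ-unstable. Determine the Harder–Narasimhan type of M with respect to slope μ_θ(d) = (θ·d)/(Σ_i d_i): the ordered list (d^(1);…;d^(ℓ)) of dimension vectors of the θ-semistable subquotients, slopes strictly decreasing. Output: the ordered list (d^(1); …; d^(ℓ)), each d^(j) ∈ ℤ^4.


Barcode: M ≅ I[1,1]^2, I[1,3], I[1,4], I[2,2]^2. HN layers by μ_θ (4 steps, strictly decreasing):
  μ^(1)=37; μ^(2)=15; μ^(3)=-3/2; μ^(4)=-40

((2, 0, 0, 0); (0, 0, 1, 0); (2, 2, 1, 1); (0, 2, 0, 0))


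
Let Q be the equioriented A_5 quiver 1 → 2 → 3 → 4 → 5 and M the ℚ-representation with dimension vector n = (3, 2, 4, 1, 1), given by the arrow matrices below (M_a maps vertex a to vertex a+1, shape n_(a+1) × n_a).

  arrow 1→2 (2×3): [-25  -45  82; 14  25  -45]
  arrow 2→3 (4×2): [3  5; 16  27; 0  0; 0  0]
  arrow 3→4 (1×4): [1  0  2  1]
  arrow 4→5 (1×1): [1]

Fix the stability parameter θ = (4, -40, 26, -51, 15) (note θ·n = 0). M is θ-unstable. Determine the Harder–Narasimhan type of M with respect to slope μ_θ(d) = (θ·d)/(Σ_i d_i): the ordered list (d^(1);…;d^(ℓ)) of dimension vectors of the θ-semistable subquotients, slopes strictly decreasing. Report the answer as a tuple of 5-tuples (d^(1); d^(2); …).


Barcode: M ≅ I[1,1], I[1,3], I[1,5], I[3,3]^2. HN layers by μ_θ (5 steps, strictly decreasing):
  μ^(1)=26; μ^(2)=15; μ^(3)=4; μ^(4)=-25/2; μ^(5)=-18

((0, 0, 3, 0, 0); (0, 0, 0, 0, 1); (1, 0, 0, 0, 0); (0, 0, 1, 1, 0); (2, 2, 0, 0, 0))


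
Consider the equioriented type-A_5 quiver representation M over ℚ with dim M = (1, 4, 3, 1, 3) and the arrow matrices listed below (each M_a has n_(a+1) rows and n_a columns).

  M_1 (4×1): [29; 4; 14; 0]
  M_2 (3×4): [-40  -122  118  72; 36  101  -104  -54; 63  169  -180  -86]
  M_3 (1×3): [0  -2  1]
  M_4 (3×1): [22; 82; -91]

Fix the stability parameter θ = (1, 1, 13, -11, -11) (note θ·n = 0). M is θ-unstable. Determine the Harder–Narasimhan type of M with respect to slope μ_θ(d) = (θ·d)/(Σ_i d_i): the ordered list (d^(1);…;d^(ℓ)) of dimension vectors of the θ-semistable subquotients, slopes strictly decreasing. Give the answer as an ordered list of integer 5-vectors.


Barcode: M ≅ I[1,5], I[2,2], I[2,3]^2, I[5,5]^2. HN layers by μ_θ (4 steps, strictly decreasing):
  μ^(1)=13; μ^(2)=1; μ^(3)=-7/5; μ^(4)=-11

((0, 0, 2, 0, 0); (0, 3, 0, 0, 0); (1, 1, 1, 1, 1); (0, 0, 0, 0, 2))


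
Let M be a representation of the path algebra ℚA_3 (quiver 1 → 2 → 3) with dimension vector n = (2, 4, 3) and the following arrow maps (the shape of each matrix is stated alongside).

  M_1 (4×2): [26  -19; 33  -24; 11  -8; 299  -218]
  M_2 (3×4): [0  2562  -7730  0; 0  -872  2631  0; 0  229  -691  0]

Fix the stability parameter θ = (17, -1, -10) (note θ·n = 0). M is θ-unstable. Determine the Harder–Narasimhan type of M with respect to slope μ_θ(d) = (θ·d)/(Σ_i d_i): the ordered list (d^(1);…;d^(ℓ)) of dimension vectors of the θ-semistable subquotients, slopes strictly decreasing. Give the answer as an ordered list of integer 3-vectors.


Barcode: M ≅ I[1,2], I[1,3], I[2,2], I[2,3], I[3,3]. HN layers by μ_θ (5 steps, strictly decreasing):
  μ^(1)=8; μ^(2)=2; μ^(3)=-1; μ^(4)=-11/2; μ^(5)=-10

((1, 1, 0); (1, 1, 1); (0, 1, 0); (0, 1, 1); (0, 0, 1))


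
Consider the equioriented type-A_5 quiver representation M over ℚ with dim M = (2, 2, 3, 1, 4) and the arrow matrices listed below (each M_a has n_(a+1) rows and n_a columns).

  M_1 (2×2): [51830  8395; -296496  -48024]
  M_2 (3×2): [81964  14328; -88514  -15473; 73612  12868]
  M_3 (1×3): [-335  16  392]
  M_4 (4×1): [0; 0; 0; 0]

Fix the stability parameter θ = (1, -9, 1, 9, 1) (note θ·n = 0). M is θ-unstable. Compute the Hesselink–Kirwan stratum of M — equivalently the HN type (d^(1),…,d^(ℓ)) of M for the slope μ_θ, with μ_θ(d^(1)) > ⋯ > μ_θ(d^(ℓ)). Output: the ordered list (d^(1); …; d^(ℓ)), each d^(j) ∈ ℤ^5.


Barcode: M ≅ I[1,1], I[1,4], I[2,3], I[3,3], I[5,5]^4. HN layers by μ_θ (4 steps, strictly decreasing):
  μ^(1)=9; μ^(2)=1; μ^(3)=-4; μ^(4)=-9

((0, 0, 0, 1, 0); (1, 0, 3, 0, 4); (1, 1, 0, 0, 0); (0, 1, 0, 0, 0))


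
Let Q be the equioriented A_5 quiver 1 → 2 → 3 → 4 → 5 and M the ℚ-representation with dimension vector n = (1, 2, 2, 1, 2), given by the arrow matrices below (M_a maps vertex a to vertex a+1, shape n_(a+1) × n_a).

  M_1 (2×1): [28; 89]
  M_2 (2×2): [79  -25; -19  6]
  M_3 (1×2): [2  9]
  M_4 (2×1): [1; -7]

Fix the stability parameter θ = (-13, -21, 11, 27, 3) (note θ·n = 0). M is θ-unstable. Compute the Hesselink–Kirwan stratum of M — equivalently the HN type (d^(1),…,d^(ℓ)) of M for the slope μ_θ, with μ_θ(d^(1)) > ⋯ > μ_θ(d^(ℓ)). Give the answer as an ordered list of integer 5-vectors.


Via rank(M_{q-1}∘⋯∘M_p): M ≅ I[1,5], I[2,3], I[5,5].
μ_θ-semistable layers: μ^(1)=15; μ^(2)=11; μ^(3)=3; μ^(4)=-17; μ^(5)=-21

((0, 0, 0, 1, 1); (0, 0, 2, 0, 0); (0, 0, 0, 0, 1); (1, 1, 0, 0, 0); (0, 1, 0, 0, 0))


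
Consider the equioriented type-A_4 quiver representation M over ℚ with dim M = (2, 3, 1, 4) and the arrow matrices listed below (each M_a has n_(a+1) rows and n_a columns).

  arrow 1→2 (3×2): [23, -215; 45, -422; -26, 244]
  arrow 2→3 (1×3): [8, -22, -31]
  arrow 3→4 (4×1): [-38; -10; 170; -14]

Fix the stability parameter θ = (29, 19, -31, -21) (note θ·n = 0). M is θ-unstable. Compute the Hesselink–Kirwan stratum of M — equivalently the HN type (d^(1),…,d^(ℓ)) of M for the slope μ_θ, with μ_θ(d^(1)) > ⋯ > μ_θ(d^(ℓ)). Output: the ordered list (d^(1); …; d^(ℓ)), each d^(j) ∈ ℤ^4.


Via rank(M_{q-1}∘⋯∘M_p): M ≅ I[1,2]^2, I[2,4], I[4,4]^3.
μ_θ-semistable layers: μ^(1)=24; μ^(2)=-11; μ^(3)=-21

((2, 2, 0, 0); (0, 1, 1, 1); (0, 0, 0, 3))


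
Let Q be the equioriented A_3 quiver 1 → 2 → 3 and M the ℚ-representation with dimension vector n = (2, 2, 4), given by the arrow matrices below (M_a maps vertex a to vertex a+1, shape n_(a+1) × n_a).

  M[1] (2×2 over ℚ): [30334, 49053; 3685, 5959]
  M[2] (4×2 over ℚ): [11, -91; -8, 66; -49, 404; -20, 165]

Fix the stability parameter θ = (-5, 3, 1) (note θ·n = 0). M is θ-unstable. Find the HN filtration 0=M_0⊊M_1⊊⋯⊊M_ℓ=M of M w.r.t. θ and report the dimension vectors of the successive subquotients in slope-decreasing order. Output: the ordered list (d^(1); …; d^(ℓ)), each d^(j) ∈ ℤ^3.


Barcode: M ≅ I[1,3]^2, I[3,3]^2. HN layers by μ_θ (3 steps, strictly decreasing):
  μ^(1)=2; μ^(2)=1; μ^(3)=-5

((0, 2, 2); (0, 0, 2); (2, 0, 0))


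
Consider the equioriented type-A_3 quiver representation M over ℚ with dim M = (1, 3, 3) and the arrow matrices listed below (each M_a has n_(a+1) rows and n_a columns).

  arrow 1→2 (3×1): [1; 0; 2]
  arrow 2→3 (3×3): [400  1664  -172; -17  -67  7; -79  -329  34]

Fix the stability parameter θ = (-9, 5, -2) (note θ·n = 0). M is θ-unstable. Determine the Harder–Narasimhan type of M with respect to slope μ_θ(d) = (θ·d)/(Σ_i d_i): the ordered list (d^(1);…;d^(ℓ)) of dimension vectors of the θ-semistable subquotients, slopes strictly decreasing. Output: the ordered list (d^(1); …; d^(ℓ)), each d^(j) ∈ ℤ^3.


Interval decomposition of M: I[1,3], I[2,2], I[2,3], I[3,3].
HN type (ℓ=4): μ^(1)=5; μ^(2)=3/2; μ^(3)=-2; μ^(4)=-9

((0, 1, 0); (0, 2, 2); (0, 0, 1); (1, 0, 0))


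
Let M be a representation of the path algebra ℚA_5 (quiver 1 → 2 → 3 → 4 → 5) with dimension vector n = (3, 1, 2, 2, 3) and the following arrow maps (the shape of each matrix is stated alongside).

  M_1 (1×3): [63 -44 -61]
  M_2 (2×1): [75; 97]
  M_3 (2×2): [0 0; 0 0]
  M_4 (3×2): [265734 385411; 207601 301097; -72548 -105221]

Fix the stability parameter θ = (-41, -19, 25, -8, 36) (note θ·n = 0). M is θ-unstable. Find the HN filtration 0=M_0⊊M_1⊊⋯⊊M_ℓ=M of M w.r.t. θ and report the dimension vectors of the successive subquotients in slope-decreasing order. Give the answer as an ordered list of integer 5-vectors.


Interval decomposition of M: I[1,1]^2, I[1,3], I[3,3], I[4,5]^2, I[5,5].
HN type (ℓ=5): μ^(1)=36; μ^(2)=25; μ^(3)=-8; μ^(4)=-19; μ^(5)=-41

((0, 0, 0, 0, 3); (0, 0, 2, 0, 0); (0, 0, 0, 2, 0); (0, 1, 0, 0, 0); (3, 0, 0, 0, 0))


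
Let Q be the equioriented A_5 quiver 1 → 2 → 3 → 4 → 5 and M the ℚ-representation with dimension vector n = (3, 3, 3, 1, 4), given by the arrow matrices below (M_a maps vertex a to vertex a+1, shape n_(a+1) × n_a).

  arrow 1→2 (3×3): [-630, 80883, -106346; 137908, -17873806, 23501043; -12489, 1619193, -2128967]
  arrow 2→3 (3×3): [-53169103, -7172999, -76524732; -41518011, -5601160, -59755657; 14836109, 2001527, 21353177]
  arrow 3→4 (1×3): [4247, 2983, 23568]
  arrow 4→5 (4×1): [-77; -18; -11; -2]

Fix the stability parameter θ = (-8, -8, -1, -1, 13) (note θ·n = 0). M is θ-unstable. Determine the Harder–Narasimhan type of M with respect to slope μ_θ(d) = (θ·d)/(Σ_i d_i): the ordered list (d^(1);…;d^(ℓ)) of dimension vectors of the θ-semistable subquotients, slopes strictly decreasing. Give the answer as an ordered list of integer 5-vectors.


Via rank(M_{q-1}∘⋯∘M_p): M ≅ I[1,3]^2, I[1,5], I[5,5]^3.
μ_θ-semistable layers: μ^(1)=13; μ^(2)=-1; μ^(3)=-8

((0, 0, 0, 0, 4); (0, 0, 3, 1, 0); (3, 3, 0, 0, 0))


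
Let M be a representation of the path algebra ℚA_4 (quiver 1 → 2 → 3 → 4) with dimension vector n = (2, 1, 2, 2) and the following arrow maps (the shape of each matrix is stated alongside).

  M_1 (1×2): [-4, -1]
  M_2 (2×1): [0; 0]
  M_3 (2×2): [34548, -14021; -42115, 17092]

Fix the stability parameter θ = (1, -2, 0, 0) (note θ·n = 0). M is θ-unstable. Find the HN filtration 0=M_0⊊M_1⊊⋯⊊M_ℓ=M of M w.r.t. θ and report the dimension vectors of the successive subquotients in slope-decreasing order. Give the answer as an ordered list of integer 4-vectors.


Interval decomposition of M: I[1,1], I[1,2], I[3,4]^2.
HN type (ℓ=3): μ^(1)=1; μ^(2)=0; μ^(3)=-1/2

((1, 0, 0, 0); (0, 0, 2, 2); (1, 1, 0, 0))


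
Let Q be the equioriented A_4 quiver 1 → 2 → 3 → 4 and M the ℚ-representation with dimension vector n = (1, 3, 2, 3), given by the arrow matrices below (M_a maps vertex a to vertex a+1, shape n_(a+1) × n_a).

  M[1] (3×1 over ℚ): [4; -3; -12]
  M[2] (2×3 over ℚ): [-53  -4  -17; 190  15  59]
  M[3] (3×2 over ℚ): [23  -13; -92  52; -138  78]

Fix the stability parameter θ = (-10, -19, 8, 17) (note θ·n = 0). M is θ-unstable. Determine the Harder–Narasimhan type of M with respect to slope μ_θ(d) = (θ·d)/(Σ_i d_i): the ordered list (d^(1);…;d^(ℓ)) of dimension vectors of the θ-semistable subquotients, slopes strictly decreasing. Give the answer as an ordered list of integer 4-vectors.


Via rank(M_{q-1}∘⋯∘M_p): M ≅ I[1,4], I[2,2], I[2,3], I[4,4]^2.
μ_θ-semistable layers: μ^(1)=17; μ^(2)=8; μ^(3)=-29/2; μ^(4)=-19

((0, 0, 0, 3); (0, 0, 2, 0); (1, 1, 0, 0); (0, 2, 0, 0))


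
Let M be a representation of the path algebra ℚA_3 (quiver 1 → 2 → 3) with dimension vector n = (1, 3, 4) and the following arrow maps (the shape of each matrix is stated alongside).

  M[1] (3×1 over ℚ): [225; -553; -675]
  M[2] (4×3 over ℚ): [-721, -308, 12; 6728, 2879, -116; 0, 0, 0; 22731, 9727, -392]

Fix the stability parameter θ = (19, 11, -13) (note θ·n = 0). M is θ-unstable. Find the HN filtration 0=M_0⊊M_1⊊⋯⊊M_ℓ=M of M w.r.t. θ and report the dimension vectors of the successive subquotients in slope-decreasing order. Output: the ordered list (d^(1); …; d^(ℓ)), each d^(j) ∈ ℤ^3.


Via rank(M_{q-1}∘⋯∘M_p): M ≅ I[1,3], I[2,2], I[2,3], I[3,3]^2.
μ_θ-semistable layers: μ^(1)=11; μ^(2)=17/3; μ^(3)=-1; μ^(4)=-13

((0, 1, 0); (1, 1, 1); (0, 1, 1); (0, 0, 2))


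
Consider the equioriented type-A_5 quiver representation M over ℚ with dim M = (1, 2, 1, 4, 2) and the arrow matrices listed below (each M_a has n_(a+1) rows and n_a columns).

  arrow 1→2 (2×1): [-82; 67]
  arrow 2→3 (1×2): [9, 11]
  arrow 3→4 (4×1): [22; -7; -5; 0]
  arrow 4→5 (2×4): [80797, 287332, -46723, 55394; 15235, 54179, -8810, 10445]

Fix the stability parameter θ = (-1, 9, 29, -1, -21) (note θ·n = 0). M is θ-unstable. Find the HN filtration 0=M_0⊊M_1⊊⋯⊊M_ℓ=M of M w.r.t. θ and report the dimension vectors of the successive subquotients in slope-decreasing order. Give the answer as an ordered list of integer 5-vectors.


Via rank(M_{q-1}∘⋯∘M_p): M ≅ I[1,5], I[2,2], I[4,4]^2, I[4,5].
μ_θ-semistable layers: μ^(1)=9; μ^(2)=4; μ^(3)=-1; μ^(4)=-11

((0, 1, 0, 0, 0); (0, 1, 1, 1, 1); (1, 0, 0, 2, 0); (0, 0, 0, 1, 1))


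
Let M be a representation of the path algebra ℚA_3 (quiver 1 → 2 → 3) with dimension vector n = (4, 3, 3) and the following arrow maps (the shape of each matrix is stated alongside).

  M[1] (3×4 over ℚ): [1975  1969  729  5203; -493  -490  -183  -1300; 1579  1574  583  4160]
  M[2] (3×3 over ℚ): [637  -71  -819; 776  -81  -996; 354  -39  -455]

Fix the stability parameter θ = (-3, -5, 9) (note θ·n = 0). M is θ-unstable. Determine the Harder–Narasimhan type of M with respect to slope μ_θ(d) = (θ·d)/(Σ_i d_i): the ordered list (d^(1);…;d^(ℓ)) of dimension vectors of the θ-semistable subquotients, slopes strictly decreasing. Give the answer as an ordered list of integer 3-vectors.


Interval decomposition of M: I[1,1], I[1,3]^3.
HN type (ℓ=3): μ^(1)=9; μ^(2)=-3; μ^(3)=-4

((0, 0, 3); (1, 0, 0); (3, 3, 0))


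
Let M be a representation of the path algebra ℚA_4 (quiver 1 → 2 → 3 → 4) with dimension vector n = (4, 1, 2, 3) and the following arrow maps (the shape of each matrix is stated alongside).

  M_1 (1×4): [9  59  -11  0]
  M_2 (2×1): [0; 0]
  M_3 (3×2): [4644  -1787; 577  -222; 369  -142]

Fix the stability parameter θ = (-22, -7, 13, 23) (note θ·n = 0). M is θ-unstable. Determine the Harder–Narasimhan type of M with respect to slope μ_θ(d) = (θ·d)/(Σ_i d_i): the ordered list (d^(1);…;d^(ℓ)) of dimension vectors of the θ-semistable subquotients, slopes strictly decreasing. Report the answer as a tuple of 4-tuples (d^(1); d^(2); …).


Interval decomposition of M: I[1,1]^3, I[1,2], I[3,4]^2, I[4,4].
HN type (ℓ=4): μ^(1)=23; μ^(2)=13; μ^(3)=-7; μ^(4)=-22

((0, 0, 0, 3); (0, 0, 2, 0); (0, 1, 0, 0); (4, 0, 0, 0))


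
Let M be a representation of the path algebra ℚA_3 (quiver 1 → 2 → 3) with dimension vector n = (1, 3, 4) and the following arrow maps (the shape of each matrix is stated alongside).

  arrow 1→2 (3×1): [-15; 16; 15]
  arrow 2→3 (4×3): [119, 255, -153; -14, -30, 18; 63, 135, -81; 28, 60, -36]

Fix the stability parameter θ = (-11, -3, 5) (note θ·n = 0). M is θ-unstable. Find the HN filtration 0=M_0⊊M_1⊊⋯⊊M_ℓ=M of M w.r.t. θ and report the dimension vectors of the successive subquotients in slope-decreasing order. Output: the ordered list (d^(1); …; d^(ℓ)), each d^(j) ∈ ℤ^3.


Interval decomposition of M: I[1,2], I[2,2], I[2,3], I[3,3]^3.
HN type (ℓ=3): μ^(1)=5; μ^(2)=-3; μ^(3)=-11

((0, 0, 4); (0, 3, 0); (1, 0, 0))


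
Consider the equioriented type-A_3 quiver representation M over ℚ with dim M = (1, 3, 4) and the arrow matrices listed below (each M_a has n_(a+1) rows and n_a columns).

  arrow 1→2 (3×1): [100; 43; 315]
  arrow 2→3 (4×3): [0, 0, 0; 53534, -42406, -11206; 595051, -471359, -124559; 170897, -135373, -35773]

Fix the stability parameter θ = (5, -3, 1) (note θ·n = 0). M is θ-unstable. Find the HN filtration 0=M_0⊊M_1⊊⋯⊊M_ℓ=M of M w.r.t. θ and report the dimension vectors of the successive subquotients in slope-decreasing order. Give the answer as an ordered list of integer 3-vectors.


Interval decomposition of M: I[1,3], I[2,2]^2, I[3,3]^3.
HN type (ℓ=2): μ^(1)=1; μ^(2)=-3

((1, 1, 4); (0, 2, 0))


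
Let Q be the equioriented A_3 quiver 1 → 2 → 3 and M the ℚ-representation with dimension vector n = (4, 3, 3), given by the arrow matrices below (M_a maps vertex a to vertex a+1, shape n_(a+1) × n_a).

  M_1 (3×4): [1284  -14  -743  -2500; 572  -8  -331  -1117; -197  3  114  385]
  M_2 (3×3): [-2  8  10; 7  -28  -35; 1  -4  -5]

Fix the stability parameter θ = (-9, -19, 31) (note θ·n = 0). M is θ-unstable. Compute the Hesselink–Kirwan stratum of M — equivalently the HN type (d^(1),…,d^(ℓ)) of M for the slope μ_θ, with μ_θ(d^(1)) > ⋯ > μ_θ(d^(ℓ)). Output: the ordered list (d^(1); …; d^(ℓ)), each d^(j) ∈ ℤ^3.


Interval decomposition of M: I[1,1], I[1,2]^2, I[1,3], I[3,3]^2.
HN type (ℓ=3): μ^(1)=31; μ^(2)=-9; μ^(3)=-14

((0, 0, 3); (1, 0, 0); (3, 3, 0))


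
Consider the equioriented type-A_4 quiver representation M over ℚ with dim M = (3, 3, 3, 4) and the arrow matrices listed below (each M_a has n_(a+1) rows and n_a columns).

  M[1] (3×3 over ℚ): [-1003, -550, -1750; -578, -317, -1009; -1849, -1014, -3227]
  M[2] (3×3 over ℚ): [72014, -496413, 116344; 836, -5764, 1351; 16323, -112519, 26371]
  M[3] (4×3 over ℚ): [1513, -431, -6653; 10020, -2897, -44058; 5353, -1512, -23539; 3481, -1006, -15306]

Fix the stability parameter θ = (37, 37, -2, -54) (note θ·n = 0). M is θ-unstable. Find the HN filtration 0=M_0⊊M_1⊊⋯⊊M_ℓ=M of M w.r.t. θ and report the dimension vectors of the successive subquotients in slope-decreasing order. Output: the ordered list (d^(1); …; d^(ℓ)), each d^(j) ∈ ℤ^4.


Barcode: M ≅ I[1,4]^3, I[4,4]. HN layers by μ_θ (2 steps, strictly decreasing):
  μ^(1)=9/2; μ^(2)=-54

((3, 3, 3, 3); (0, 0, 0, 1))
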